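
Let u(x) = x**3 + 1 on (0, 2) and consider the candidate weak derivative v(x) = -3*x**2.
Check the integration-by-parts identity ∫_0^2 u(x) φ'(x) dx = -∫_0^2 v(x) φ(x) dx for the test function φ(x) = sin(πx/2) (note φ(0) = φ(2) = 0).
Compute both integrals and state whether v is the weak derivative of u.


LHS = -24/π + 96/π^3, RHS = -96/π^3 + 24/π. No, v is not the weak derivative of u.

u(x) = x**3 + 1, classical derivative u'(x) = 3*x**2.
φ(x) = sin(πx/2), so φ'(x) = π*cos(π*x/2)/2.
Note φ(0) = φ(2) = 0, so the boundary term u·φ vanishes.
LHS = ∫_0^2 u(x) φ'(x) dx = ∫_0^2 (π*x^3*cos(π*x/2)/2 + π*cos(π*x/2)/2) dx. Term by term:
  ∫_0^2 π*cos(π*x/2)/2 dx = 0;  ∫_0^2 π*x^3*cos(π*x/2)/2 dx = -24/π + 96/π^3.
Sum: 0 + -24/π + 96/π^3 = -24/π + 96/π^3.
So LHS = -24/π + 96/π^3.
∫_0^2 v(x) φ(x) dx = ∫_0^2 (-3*x^2*sin(π*x/2)) dx. Term by term:
  ∫_0^2 -3*x^2*sin(π*x/2) dx = -24/π + 96/π^3.
So RHS = -∫_0^2 v(x) φ(x) dx = -96/π^3 + 24/π.
LHS − RHS = -48/π + 192/π^3 ≠ 0, so the identity fails.
(For a valid weak derivative the identity must hold for EVERY test function, in particular this one. The failure shows v is NOT the weak derivative of u.)
Correct weak derivative would be u'(x) = 3*x**2.


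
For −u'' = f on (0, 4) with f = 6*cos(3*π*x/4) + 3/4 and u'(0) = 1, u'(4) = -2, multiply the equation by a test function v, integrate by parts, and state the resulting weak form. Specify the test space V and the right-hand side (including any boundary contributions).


V = H^1(0, 4) (v unrestricted at boundary; u is determined up to an additive constant); weak form: ∫_0^4 u'v' dx = ∫_0^4 (6*cos(3*π*x/4) + 3/4) v dx − 2·v(4) − v(0) for all v ∈ V.

Multiply both sides by a test function v and integrate from 0 to 4:
  ∫_0^4 −u''(x) v(x) dx = ∫_0^4 f(x) v(x) dx.
Integrate the LHS by parts once:
  ∫_0^4 −u'' v dx = −[u'(x) v(x)]_0^4 + ∫_0^4 u'(x) v'(x) dx.
Thus ∫_0^4 u'(x) v'(x) dx = ∫_0^4 f(x) v(x) dx + [u'(x) v(x)]_0^4.
Choose V so that boundary terms are either known or forced to vanish.
u has inhomogeneous Neumann u'(0) = 1, u'(4) = -2. [u' v]_0^4 = (-2)·v(4) − (1)·v(0) = − 2·v(4) − v(0). Take V = H^1(0, 4); boundary term becomes part of RHS.
Weak formulation: find u (satisfying any essential BC) such that ∫_0^4 u'(x) v'(x) dx = ∫_0^4 f v dx − 2·v(4) − v(0) for all v ∈ V (Neumann data are natural BCs: they enter the RHS as boundary terms).
Substituting f(x) = 6*cos(3*π*x/4) + 3/4, the right-hand side is ∫_0^4 (6*cos(3*π*x/4) + 3/4) v dx − 2·v(4) − v(0).
Compatibility check (pure Neumann): taking v ≡ 1 ∈ V gives 0 = ∫_0^4 f dx + (-2) − (1), i.e. ∫_0^4 f dx must equal u'(0) − u'(4) = 3. Indeed ∫_0^4 (6*cos(3*π*x/4) + 3/4) dx = 3, so the data are compatible. The solution is then unique only up to an additive constant (fix it e.g. by requiring ∫_0^4 u dx = 0).


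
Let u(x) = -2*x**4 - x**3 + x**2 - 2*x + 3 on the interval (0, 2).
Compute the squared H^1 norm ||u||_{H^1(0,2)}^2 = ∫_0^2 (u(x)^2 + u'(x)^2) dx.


||u||_{H^1}^2 = 122870/63

The H^1 norm (squared) on an interval (0, L) is
  ||u||_{H^1}^2 = ∫_0^L u(x)^2 dx + ∫_0^L u'(x)^2 dx.
Compute u'(x) = -8*x**3 - 3*x**2 + 2*x - 2.
Then u(x)^2 = 4*x**8 + 4*x**7 - 3*x**6 + 6*x**5 - 7*x**4 - 10*x**3 + 10*x**2 - 12*x + 9 and u'(x)^2 = 64*x**6 + 48*x**5 - 23*x**4 + 20*x**3 + 16*x**2 - 8*x + 4.
Integrate each monomial from 0 to 2 using ∫_0^2 c·x^n dx = c·2^(n+1)/(n+1):
  ∫_0^2 u(x)^2 dx = ∫_0^2 (4*x^8 + 4*x^7 - 3*x^6 + 6*x^5 - 7*x^4 - 10*x^3 + 10*x^2 - 12*x + 9) dx. Term by term:
    ∫_0^2 4*x^8 dx = 2048/9;  ∫_0^2 4*x^7 dx = 128;  ∫_0^2 -3*x^6 dx = -384/7;
    ∫_0^2 6*x^5 dx = 64;  ∫_0^2 -7*x^4 dx = -224/5;  ∫_0^2 -10*x^3 dx = -40;
    ∫_0^2 10*x^2 dx = 80/3;  ∫_0^2 -12*x dx = -24;  ∫_0^2 9 dx = 18.
  Sum: 2048/9 + 128 − 384/7 + 64 − 224/5 − 40 + 80/3 − 24 + 18 = 94678/315.
  ∫_0^2 u'(x)^2 dx = ∫_0^2 (64*x^6 + 48*x^5 - 23*x^4 + 20*x^3 + 16*x^2 - 8*x + 4) dx. Term by term:
    ∫_0^2 64*x^6 dx = 8192/7;  ∫_0^2 48*x^5 dx = 512;  ∫_0^2 -23*x^4 dx = -736/5;
    ∫_0^2 20*x^3 dx = 80;  ∫_0^2 16*x^2 dx = 128/3;  ∫_0^2 -8*x dx = -16;
    ∫_0^2 4 dx = 8.
  Sum: 8192/7 + 512 − 736/5 + 80 + 128/3 − 16 + 8 = 173224/105.
Adding: ||u||_{H^1}^2 = 94678/315 + 173224/105 = 122870/63.


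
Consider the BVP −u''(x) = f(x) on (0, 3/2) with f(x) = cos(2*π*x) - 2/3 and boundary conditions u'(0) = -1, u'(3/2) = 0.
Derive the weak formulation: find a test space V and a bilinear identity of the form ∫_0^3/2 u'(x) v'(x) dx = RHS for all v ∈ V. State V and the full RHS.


V = H^1(0, 3/2) (v unrestricted at boundary; u is determined up to an additive constant); weak form: ∫_0^3/2 u'v' dx = ∫_0^3/2 (cos(2*π*x) - 2/3) v dx + v(0) for all v ∈ V.

Multiply both sides by a test function v and integrate from 0 to 3/2:
  ∫_0^3/2 −u''(x) v(x) dx = ∫_0^3/2 f(x) v(x) dx.
Integrate the LHS by parts once:
  ∫_0^3/2 −u'' v dx = −[u'(x) v(x)]_0^3/2 + ∫_0^3/2 u'(x) v'(x) dx.
Thus ∫_0^3/2 u'(x) v'(x) dx = ∫_0^3/2 f(x) v(x) dx + [u'(x) v(x)]_0^3/2.
Choose V so that boundary terms are either known or forced to vanish.
u has inhomogeneous Neumann u'(0) = -1, u'(3/2) = 0. [u' v]_0^3/2 = (0)·v(3/2) − (-1)·v(0) = v(0). Take V = H^1(0, 3/2); boundary term becomes part of RHS.
Weak formulation: find u (satisfying any essential BC) such that ∫_0^3/2 u'(x) v'(x) dx = ∫_0^3/2 f v dx + v(0) for all v ∈ V (Neumann data are natural BCs: they enter the RHS as boundary terms).
Substituting f(x) = cos(2*π*x) - 2/3, the right-hand side is ∫_0^3/2 (cos(2*π*x) - 2/3) v dx + v(0).
Compatibility check (pure Neumann): taking v ≡ 1 ∈ V gives 0 = ∫_0^3/2 f dx + (0) − (-1), i.e. ∫_0^3/2 f dx must equal u'(0) − u'(3/2) = -1. Indeed ∫_0^3/2 (cos(2*π*x) - 2/3) dx = -1, so the data are compatible. The solution is then unique only up to an additive constant (fix it e.g. by requiring ∫_0^3/2 u dx = 0).


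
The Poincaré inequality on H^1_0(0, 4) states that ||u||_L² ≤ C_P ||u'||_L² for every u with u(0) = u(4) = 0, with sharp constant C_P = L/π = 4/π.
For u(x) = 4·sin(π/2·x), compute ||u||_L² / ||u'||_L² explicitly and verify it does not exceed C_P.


||u||_L² / ||u'||_L² = 2/π < C_P = 4/π.

u(x) = 4·sin(π/2·x), so u'(x) = 2*π*cos(π*x/2).
Writing u(x) = A·sin(kπx/L) with A = 4 and k = 2, use ∫_0^L sin²(kπx/L) dx = L/2 and ∫_0^L cos²(kπx/L) dx = L/2.
u² = 16·sin²(π/2·x) and (u')² = 4*π^2·cos²(π/2·x), and each of sin², cos² integrates to L/2 = 2 over (0, 4).
∫_0^4 u² dx = 32, so ||u||_L² = 4*sqrt(2).
∫_0^4 (u')² dx = 8*π^2, so ||u'||_L² = 2*sqrt(2)*π.
Ratio ||u||_L² / ||u'||_L² = 2/π.
Sharp Poincaré constant on H^1_0(0, 4) is C_P = L/π = 4/π, achieved by sin(π/4·x).
This is the k = 2 harmonic; the ratio L/(kπ) is strictly less than C_P = L/π, consistent with the sharp inequality ||u||_L² ≤ C_P ||u'||_L².


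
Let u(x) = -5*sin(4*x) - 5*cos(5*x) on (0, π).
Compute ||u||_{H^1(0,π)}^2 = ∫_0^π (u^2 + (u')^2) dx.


||u||_{H^1(0,π)}^2 = -10400/9 + 1075*π/2

u'(x) = 25*sin(5*x) - 20*cos(4*x).
Expand u² and (u')² and integrate term by term on (0, π), using: for integers n ≥ 1, ∫_0^π sin²(nx) dx = ∫_0^π cos²(nx) dx = π/2; for n ≠ n', ∫_0^π sin(nx)sin(n'x) dx = ∫_0^π cos(nx)cos(n'x) dx = 0; and by product-to-sum, ∫_0^π sin(nx)cos(n'x) dx = ½∫_0^π [sin((n+n')x) + sin((n−n')x)] dx, which is 0 when n+n' is even and 2n/(n²−n'²) when n+n' is odd (it need not vanish on (0, π)).
  u² squared terms: (-5)²·∫cos(5x)² dx = 25·π/2 = 25*π/2;  (-5)²·∫sin(4x)² dx = 25·π/2 = 25*π/2.
  u² cross terms: 2·(-5)·(-5)·∫cos(5x)·sin(4x) dx = 50·(-8/9) = -400/9.
  So ∫_0^π u² dx = 25*π/2 + 25*π/2 − 400/9 = -400/9 + 25*π.
  (u')² squared terms: (-20)²·∫cos(4x)² dx = 400·π/2 = 200*π;  (25)²·∫sin(5x)² dx = 625·π/2 = 625*π/2.
  (u')² cross terms: 2·(-20)·(25)·∫cos(4x)·sin(5x) dx = -1000·(10/9) = -10000/9.
  So ∫_0^π (u')² dx = 200*π + 625*π/2 − 10000/9 = -10000/9 + 1025*π/2.
||u||_{H^1}^2 = (-400/9 + 25*π) + (-10000/9 + 1025*π/2) = -10400/9 + 1075*π/2.


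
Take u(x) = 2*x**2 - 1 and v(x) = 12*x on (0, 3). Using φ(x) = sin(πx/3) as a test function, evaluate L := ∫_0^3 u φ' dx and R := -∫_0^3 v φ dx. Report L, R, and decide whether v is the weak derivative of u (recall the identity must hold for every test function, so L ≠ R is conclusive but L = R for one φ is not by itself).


LHS = -36/π, RHS = -108/π. No, v is not the weak derivative of u.

u(x) = 2*x**2 - 1, classical derivative u'(x) = 4*x.
φ(x) = sin(πx/3), so φ'(x) = π*cos(π*x/3)/3.
Note φ(0) = φ(3) = 0, so the boundary term u·φ vanishes.
LHS = ∫_0^3 u(x) φ'(x) dx = ∫_0^3 (2*π*x^2*cos(π*x/3)/3 - π*cos(π*x/3)/3) dx. Term by term:
  ∫_0^3 -π*cos(π*x/3)/3 dx = 0;  ∫_0^3 2*π*x^2*cos(π*x/3)/3 dx = -36/π.
Sum: 0 − 36/π = -36/π.
So LHS = -36/π.
∫_0^3 v(x) φ(x) dx = ∫_0^3 (12*x*sin(π*x/3)) dx. Term by term:
  ∫_0^3 12*x*sin(π*x/3) dx = 108/π.
So RHS = -∫_0^3 v(x) φ(x) dx = -108/π.
LHS − RHS = 72/π ≠ 0, so the identity fails.
(For a valid weak derivative the identity must hold for EVERY test function, in particular this one. The failure shows v is NOT the weak derivative of u.)
Correct weak derivative would be u'(x) = 4*x.


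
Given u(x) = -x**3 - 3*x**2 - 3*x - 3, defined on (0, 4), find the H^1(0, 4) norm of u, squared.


||u||_{H^1}^2 = 609832/35

The H^1 norm (squared) on an interval (0, L) is
  ||u||_{H^1}^2 = ∫_0^L u(x)^2 dx + ∫_0^L u'(x)^2 dx.
Compute u'(x) = -3*x**2 - 6*x - 3.
Then u(x)^2 = x**6 + 6*x**5 + 15*x**4 + 24*x**3 + 27*x**2 + 18*x + 9 and u'(x)^2 = 9*x**4 + 36*x**3 + 54*x**2 + 36*x + 9.
Integrate each monomial from 0 to 4 using ∫_0^4 c·x^n dx = c·4^(n+1)/(n+1):
  ∫_0^4 u(x)^2 dx = ∫_0^4 (x^6 + 6*x^5 + 15*x^4 + 24*x^3 + 27*x^2 + 18*x + 9) dx. Term by term:
    ∫_0^4 x^6 dx = 16384/7;  ∫_0^4 6*x^5 dx = 4096;  ∫_0^4 15*x^4 dx = 3072;
    ∫_0^4 24*x^3 dx = 1536;  ∫_0^4 27*x^2 dx = 576;  ∫_0^4 18*x dx = 144;
    ∫_0^4 9 dx = 36.
  Sum: 16384/7 + 4096 + 3072 + 1536 + 576 + 144 + 36 = 82604/7.
  ∫_0^4 u'(x)^2 dx = ∫_0^4 (9*x^4 + 36*x^3 + 54*x^2 + 36*x + 9) dx. Term by term:
    ∫_0^4 9*x^4 dx = 9216/5;  ∫_0^4 36*x^3 dx = 2304;  ∫_0^4 54*x^2 dx = 1152;
    ∫_0^4 36*x dx = 288;  ∫_0^4 9 dx = 36.
  Sum: 9216/5 + 2304 + 1152 + 288 + 36 = 28116/5.
Adding: ||u||_{H^1}^2 = 82604/7 + 28116/5 = 609832/35.


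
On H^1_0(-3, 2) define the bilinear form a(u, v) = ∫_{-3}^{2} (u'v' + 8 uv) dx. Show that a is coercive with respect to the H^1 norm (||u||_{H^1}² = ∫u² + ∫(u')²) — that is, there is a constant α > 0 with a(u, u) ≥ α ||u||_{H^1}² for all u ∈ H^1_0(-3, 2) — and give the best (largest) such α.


α = 1

Coercivity of a(·,·) on H^1_0(-3, 2) means a(u, u) ≥ α ||u||_{H^1}² for every u ∈ H^1_0.
The interval has length L = 5, and Poincaré/coercivity depend only on L. Here a(u, u) = ∫(u')² + (8)·∫u².
Here c = 8 ≥ 1, so a(u,u) = ∫(u')² + c∫u² ≥ ∫(u')² + ∫u² = ||u||_{H^1}², i.e. α = 1 works. No larger α is possible: a(u,u) ≥ α||u||_{H^1}² means (1−α)∫(u')² ≥ (α−c)∫u², and for the modes u_n = sin(nπ(x−x₀)/L) (x₀ the left endpoint) one has ∫u_n²/∫(u_n')² = (L/(nπ))² → 0, so a(u_n,u_n)/||u_n||_{H^1}² → 1. Hence the optimal constant is α = 1.
Therefore α = 1.


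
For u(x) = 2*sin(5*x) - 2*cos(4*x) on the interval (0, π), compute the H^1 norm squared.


||u||_{H^1(0,π)}^2 = -1360/9 + 86*π

u'(x) = 8*sin(4*x) + 10*cos(5*x).
Expand u² and (u')² and integrate term by term on (0, π), using: for integers n ≥ 1, ∫_0^π sin²(nx) dx = ∫_0^π cos²(nx) dx = π/2; for n ≠ n', ∫_0^π sin(nx)sin(n'x) dx = ∫_0^π cos(nx)cos(n'x) dx = 0; and by product-to-sum, ∫_0^π sin(nx)cos(n'x) dx = ½∫_0^π [sin((n+n')x) + sin((n−n')x)] dx, which is 0 when n+n' is even and 2n/(n²−n'²) when n+n' is odd (it need not vanish on (0, π)).
  u² squared terms: (-2)²·∫cos(4x)² dx = 4·π/2 = 2*π;  (2)²·∫sin(5x)² dx = 4·π/2 = 2*π.
  u² cross terms: 2·(-2)·(2)·∫cos(4x)·sin(5x) dx = -8·(10/9) = -80/9.
  So ∫_0^π u² dx = 2*π + 2*π − 80/9 = -80/9 + 4*π.
  (u')² squared terms: (8)²·∫sin(4x)² dx = 64·π/2 = 32*π;  (10)²·∫cos(5x)² dx = 100·π/2 = 50*π.
  (u')² cross terms: 2·(8)·(10)·∫sin(4x)·cos(5x) dx = 160·(-8/9) = -1280/9.
  So ∫_0^π (u')² dx = 32*π + 50*π − 1280/9 = -1280/9 + 82*π.
||u||_{H^1}^2 = (-80/9 + 4*π) + (-1280/9 + 82*π) = -1360/9 + 86*π.


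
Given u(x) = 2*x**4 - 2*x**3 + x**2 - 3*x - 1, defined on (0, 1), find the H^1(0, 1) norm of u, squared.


||u||_{H^1}^2 = 6697/630

The H^1 norm (squared) on an interval (0, L) is
  ||u||_{H^1}^2 = ∫_0^L u(x)^2 dx + ∫_0^L u'(x)^2 dx.
Compute u'(x) = 8*x**3 - 6*x**2 + 2*x - 3.
Then u(x)^2 = 4*x**8 - 8*x**7 + 8*x**6 - 16*x**5 + 9*x**4 - 2*x**3 + 7*x**2 + 6*x + 1 and u'(x)^2 = 64*x**6 - 96*x**5 + 68*x**4 - 72*x**3 + 40*x**2 - 12*x + 9.
Integrate each monomial from 0 to 1 using ∫_0^1 c·x^n dx = c·1^(n+1)/(n+1):
  ∫_0^1 u(x)^2 dx = ∫_0^1 (4*x^8 - 8*x^7 + 8*x^6 - 16*x^5 + 9*x^4 - 2*x^3 + 7*x^2 + 6*x + 1) dx. Term by term:
    ∫_0^1 4*x^8 dx = 4/9;  ∫_0^1 -8*x^7 dx = -1;  ∫_0^1 8*x^6 dx = 8/7;
    ∫_0^1 -16*x^5 dx = -8/3;  ∫_0^1 9*x^4 dx = 9/5;  ∫_0^1 -2*x^3 dx = -1/2;
    ∫_0^1 7*x^2 dx = 7/3;  ∫_0^1 6*x dx = 3;  ∫_0^1 1 dx = 1.
  Sum: 4/9 − 1 + 8/7 − 8/3 + 9/5 − 1/2 + 7/3 + 3 + 1 = 3499/630.
  ∫_0^1 u'(x)^2 dx = ∫_0^1 (64*x^6 - 96*x^5 + 68*x^4 - 72*x^3 + 40*x^2 - 12*x + 9) dx. Term by term:
    ∫_0^1 64*x^6 dx = 64/7;  ∫_0^1 -96*x^5 dx = -16;  ∫_0^1 68*x^4 dx = 68/5;
    ∫_0^1 -72*x^3 dx = -18;  ∫_0^1 40*x^2 dx = 40/3;  ∫_0^1 -12*x dx = -6;
    ∫_0^1 9 dx = 9.
  Sum: 64/7 − 16 + 68/5 − 18 + 40/3 − 6 + 9 = 533/105.
Adding: ||u||_{H^1}^2 = 3499/630 + 533/105 = 6697/630.


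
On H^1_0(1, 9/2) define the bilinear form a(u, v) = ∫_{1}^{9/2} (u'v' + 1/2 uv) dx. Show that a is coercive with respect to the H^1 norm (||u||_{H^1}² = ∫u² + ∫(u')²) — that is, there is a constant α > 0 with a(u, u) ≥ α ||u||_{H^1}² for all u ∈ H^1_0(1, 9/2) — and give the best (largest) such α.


α = (49 + 8*π^2)/(2*(4*π^2 + 49))

Coercivity of a(·,·) on H^1_0(1, 9/2) means a(u, u) ≥ α ||u||_{H^1}² for every u ∈ H^1_0.
The interval has length L = 7/2, and Poincaré/coercivity depend only on L. Here a(u, u) = ∫(u')² + (1/2)·∫u².
Here 0 < c = 1/2 < 1. The condition a(u,u) ≥ α||u||_{H^1}² reads (1−α)∫(u')² ≥ (α−c)∫u². Any admissible α is ≤ 1 (rapidly oscillating u have ∫u²/∫(u')² → 0), and α = 1 would force 0 ≥ (1−c)∫u², impossible since c < 1; so 1−α > 0. By the sharp Poincaré inequality on H^1_0 of an interval of length L, ∫(u')² ≥ (π/L)²∫u² with equality for the first sine mode sin(π(x−x₀)/L) (x₀ the left endpoint), so the inequality holds for all u iff (1−α)(π/L)² ≥ α − c, i.e. α ≤ ((π/L)² + c)/((π/L)² + 1) = (1 + c(L/π)²)/(1 + (L/π)²). With (π/L)² = 4*π^2/49 and c = 1/2, the largest admissible constant is α = ((π/L)² + c)/((π/L)² + 1).
Simplifying, α = (49 + 8*π^2)/(2*(4*π^2 + 49)).


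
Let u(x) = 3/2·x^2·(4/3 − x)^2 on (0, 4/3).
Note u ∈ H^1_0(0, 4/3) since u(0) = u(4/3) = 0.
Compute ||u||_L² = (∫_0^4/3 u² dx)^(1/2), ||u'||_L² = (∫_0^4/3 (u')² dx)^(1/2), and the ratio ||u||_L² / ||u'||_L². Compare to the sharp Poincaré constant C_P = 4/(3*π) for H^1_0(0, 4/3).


||u||_L² / ||u'||_L² = 2*sqrt(3)/9 < C_P = 4/(3*π).

u(x) = 3/2·x^2·(4/3 − x)^2, so u'(x) = 2*x*(3*x - 4)*(3*x - 2)/3.
u(x) = 3/2·x^2·(4/3 − x)^2 vanishes at x = 0 and x = 4/3, so u ∈ H^1_0(0, 4/3). Differentiate via the product rule and integrate the resulting polynomials term by term.
  ∫_0^4/3 u² dx = ∫_0^4/3 (9*x^8/4 - 12*x^7 + 24*x^6 - 64*x^5/3 + 64*x^4/9) dx. Term by term:
    ∫_0^4/3 9*x^8/4 dx = 65536/19683;  ∫_0^4/3 -12*x^7 dx = -32768/2187;  ∫_0^4/3 24*x^6 dx = 131072/5103;
    ∫_0^4/3 -64*x^5/3 dx = -131072/6561;  ∫_0^4/3 64*x^4/9 dx = 65536/10935.
  Sum: 65536/19683 − 32768/2187 + 131072/5103 − 131072/6561 + 65536/10935 = 32768/688905.
  ∫_0^4/3 (u')² dx = ∫_0^4/3 (36*x^6 - 144*x^5 + 208*x^4 - 128*x^3 + 256*x^2/9) dx. Term by term:
    ∫_0^4/3 36*x^6 dx = 65536/1701;  ∫_0^4/3 -144*x^5 dx = -32768/243;  ∫_0^4/3 208*x^4 dx = 212992/1215;
    ∫_0^4/3 -128*x^3 dx = -8192/81;  ∫_0^4/3 256*x^2/9 dx = 16384/729.
  Sum: 65536/1701 − 32768/243 + 212992/1215 − 8192/81 + 16384/729 = 8192/25515.
∫_0^4/3 u² dx = 32768/688905, so ||u||_L² = 128*sqrt(210)/8505.
∫_0^4/3 (u')² dx = 8192/25515, so ||u'||_L² = 64*sqrt(70)/945.
Ratio ||u||_L² / ||u'||_L² = 2*sqrt(3)/9.
Sharp Poincaré constant on H^1_0(0, 4/3) is C_P = L/π = 4/(3*π), achieved by sin(3*π/4·x).
A polynomial bump cannot attain the sharp Poincaré constant (only the first sine eigenfunction does), so the ratio is strictly less than C_P, consistent with ||u||_L² ≤ C_P ||u'||_L².


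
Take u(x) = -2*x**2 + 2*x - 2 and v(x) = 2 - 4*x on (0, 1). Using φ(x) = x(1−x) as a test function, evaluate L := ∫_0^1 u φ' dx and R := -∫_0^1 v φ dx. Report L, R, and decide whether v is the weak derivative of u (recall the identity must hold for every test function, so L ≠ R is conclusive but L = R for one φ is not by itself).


LHS = 0, RHS = 0. Yes, v = u' weakly.

u(x) = -2*x**2 + 2*x - 2, classical derivative u'(x) = 2 - 4*x.
φ(x) = x(1−x), so φ'(x) = 1 - 2*x.
Note φ(0) = φ(1) = 0, so the boundary term u·φ vanishes.
LHS = ∫_0^1 u(x) φ'(x) dx = ∫_0^1 (4*x^3 - 6*x^2 + 6*x - 2) dx. Term by term:
  ∫_0^1 4*x^3 dx = 1;  ∫_0^1 -6*x^2 dx = -2;  ∫_0^1 6*x dx = 3;
  ∫_0^1 -2 dx = -2.
Sum: 1 − 2 + 3 − 2 = 0.
So LHS = 0.
∫_0^1 v(x) φ(x) dx = ∫_0^1 (4*x^3 - 6*x^2 + 2*x) dx. Term by term:
  ∫_0^1 4*x^3 dx = 1;  ∫_0^1 -6*x^2 dx = -2;  ∫_0^1 2*x dx = 1.
Sum: 1 − 2 + 1 = 0.
So RHS = -∫_0^1 v(x) φ(x) dx = 0.
LHS = RHS, so the identity holds for this test φ.
Moreover u is smooth here and v(x) = u'(x) = 2 - 4*x pointwise, so the identity holds for every test function. Hence v is the weak derivative of u.


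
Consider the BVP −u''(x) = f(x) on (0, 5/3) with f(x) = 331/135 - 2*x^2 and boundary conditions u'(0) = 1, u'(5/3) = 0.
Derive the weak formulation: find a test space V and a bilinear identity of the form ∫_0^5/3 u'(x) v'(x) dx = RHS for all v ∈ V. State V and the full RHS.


V = H^1(0, 5/3) (v unrestricted at boundary; u is determined up to an additive constant); weak form: ∫_0^5/3 u'v' dx = ∫_0^5/3 (331/135 - 2*x^2) v dx − v(0) for all v ∈ V.

Multiply both sides by a test function v and integrate from 0 to 5/3:
  ∫_0^5/3 −u''(x) v(x) dx = ∫_0^5/3 f(x) v(x) dx.
Integrate the LHS by parts once:
  ∫_0^5/3 −u'' v dx = −[u'(x) v(x)]_0^5/3 + ∫_0^5/3 u'(x) v'(x) dx.
Thus ∫_0^5/3 u'(x) v'(x) dx = ∫_0^5/3 f(x) v(x) dx + [u'(x) v(x)]_0^5/3.
Choose V so that boundary terms are either known or forced to vanish.
u has inhomogeneous Neumann u'(0) = 1, u'(5/3) = 0. [u' v]_0^5/3 = (0)·v(5/3) − (1)·v(0) = − v(0). Take V = H^1(0, 5/3); boundary term becomes part of RHS.
Weak formulation: find u (satisfying any essential BC) such that ∫_0^5/3 u'(x) v'(x) dx = ∫_0^5/3 f v dx − v(0) for all v ∈ V (Neumann data are natural BCs: they enter the RHS as boundary terms).
Substituting f(x) = 331/135 - 2*x^2, the right-hand side is ∫_0^5/3 (331/135 - 2*x^2) v dx − v(0).
Compatibility check (pure Neumann): taking v ≡ 1 ∈ V gives 0 = ∫_0^5/3 f dx + (0) − (1), i.e. ∫_0^5/3 f dx must equal u'(0) − u'(5/3) = 1. Indeed ∫_0^5/3 (331/135 - 2*x^2) dx = 1, so the data are compatible. The solution is then unique only up to an additive constant (fix it e.g. by requiring ∫_0^5/3 u dx = 0).


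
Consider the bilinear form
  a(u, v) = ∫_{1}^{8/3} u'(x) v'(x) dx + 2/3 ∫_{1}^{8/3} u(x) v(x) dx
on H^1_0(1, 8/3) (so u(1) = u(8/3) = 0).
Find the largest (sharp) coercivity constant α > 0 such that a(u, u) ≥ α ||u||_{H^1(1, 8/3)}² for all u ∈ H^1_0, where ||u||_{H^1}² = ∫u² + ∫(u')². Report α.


α = (50 + 27*π^2)/(3*(25 + 9*π^2))

Coercivity of a(·,·) on H^1_0(1, 8/3) means a(u, u) ≥ α ||u||_{H^1}² for every u ∈ H^1_0.
The interval has length L = 5/3, and Poincaré/coercivity depend only on L. Here a(u, u) = ∫(u')² + (2/3)·∫u².
Here 0 < c = 2/3 < 1. The condition a(u,u) ≥ α||u||_{H^1}² reads (1−α)∫(u')² ≥ (α−c)∫u². Any admissible α is ≤ 1 (rapidly oscillating u have ∫u²/∫(u')² → 0), and α = 1 would force 0 ≥ (1−c)∫u², impossible since c < 1; so 1−α > 0. By the sharp Poincaré inequality on H^1_0 of an interval of length L, ∫(u')² ≥ (π/L)²∫u² with equality for the first sine mode sin(π(x−x₀)/L) (x₀ the left endpoint), so the inequality holds for all u iff (1−α)(π/L)² ≥ α − c, i.e. α ≤ ((π/L)² + c)/((π/L)² + 1) = (1 + c(L/π)²)/(1 + (L/π)²). With (π/L)² = 9*π^2/25 and c = 2/3, the largest admissible constant is α = ((π/L)² + c)/((π/L)² + 1).
Simplifying, α = (50 + 27*π^2)/(3*(25 + 9*π^2)).


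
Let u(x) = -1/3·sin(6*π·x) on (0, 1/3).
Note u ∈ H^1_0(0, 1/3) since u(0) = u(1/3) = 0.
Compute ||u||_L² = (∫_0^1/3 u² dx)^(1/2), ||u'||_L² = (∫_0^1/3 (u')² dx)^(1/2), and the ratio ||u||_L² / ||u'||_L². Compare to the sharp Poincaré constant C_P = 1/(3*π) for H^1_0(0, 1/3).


||u||_L² / ||u'||_L² = 1/(6*π) < C_P = 1/(3*π).

u(x) = -1/3·sin(6*π·x), so u'(x) = -2*π*cos(6*π*x).
Writing u(x) = A·sin(kπx/L) with A = -1/3 and k = 2, use ∫_0^L sin²(kπx/L) dx = L/2 and ∫_0^L cos²(kπx/L) dx = L/2.
u² = 1/9·sin²(6*π·x) and (u')² = 4*π^2·cos²(6*π·x), and each of sin², cos² integrates to L/2 = 1/6 over (0, 1/3).
∫_0^1/3 u² dx = 1/54, so ||u||_L² = sqrt(6)/18.
∫_0^1/3 (u')² dx = 2*π^2/3, so ||u'||_L² = sqrt(6)*π/3.
Ratio ||u||_L² / ||u'||_L² = 1/(6*π).
Sharp Poincaré constant on H^1_0(0, 1/3) is C_P = L/π = 1/(3*π), achieved by sin(3*π·x).
This is the k = 2 harmonic; the ratio L/(kπ) is strictly less than C_P = L/π, consistent with the sharp inequality ||u||_L² ≤ C_P ||u'||_L².


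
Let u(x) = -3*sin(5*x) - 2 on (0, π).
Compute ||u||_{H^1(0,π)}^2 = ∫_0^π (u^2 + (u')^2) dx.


||u||_{H^1(0,π)}^2 = 24/5 + 121*π

u'(x) = -15*cos(5*x).
Expand u² and (u')² and integrate term by term on (0, π), using: for integers n ≥ 1, ∫_0^π sin²(nx) dx = ∫_0^π cos²(nx) dx = π/2; for n ≠ n', ∫_0^π sin(nx)sin(n'x) dx = ∫_0^π cos(nx)cos(n'x) dx = 0; and by product-to-sum, ∫_0^π sin(nx)cos(n'x) dx = ½∫_0^π [sin((n+n')x) + sin((n−n')x)] dx, which is 0 when n+n' is even and 2n/(n²−n'²) when n+n' is odd (it need not vanish on (0, π)). For the constant mode: ∫_0^π 1 dx = π, ∫_0^π cos(nx) dx = 0, ∫_0^π sin(nx) dx = (1−(−1)^n)/n.
  u² squared terms: (-2)²·∫1 dx = 4·π = 4*π;  (-3)²·∫sin(5x)² dx = 9·π/2 = 9*π/2.
  u² cross terms: 2·(-2)·(-3)·∫1·sin(5x) dx = 12·(2/5) = 24/5.
  So ∫_0^π u² dx = 4*π + 9*π/2 + 24/5 = 24/5 + 17*π/2.
  (u')² squared terms: (-15)²·∫cos(5x)² dx = 225·π/2 = 225*π/2.
  So ∫_0^π (u')² dx = 225*π/2.
||u||_{H^1}^2 = (24/5 + 17*π/2) + (225*π/2) = 24/5 + 121*π.


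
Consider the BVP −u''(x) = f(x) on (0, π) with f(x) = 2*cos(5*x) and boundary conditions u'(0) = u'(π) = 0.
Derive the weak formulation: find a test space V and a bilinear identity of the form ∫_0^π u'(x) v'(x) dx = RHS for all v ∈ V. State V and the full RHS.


V = H^1(0, π) (no boundary constraint on v; u is determined up to an additive constant); weak form: ∫_0^π u'v' dx = ∫_0^π (2*cos(5*x)) v dx for all v ∈ V.

Multiply both sides by a test function v and integrate from 0 to π:
  ∫_0^π −u''(x) v(x) dx = ∫_0^π f(x) v(x) dx.
Integrate the LHS by parts once:
  ∫_0^π −u'' v dx = −[u'(x) v(x)]_0^π + ∫_0^π u'(x) v'(x) dx.
Thus ∫_0^π u'(x) v'(x) dx = ∫_0^π f(x) v(x) dx + [u'(x) v(x)]_0^π.
Choose V so that boundary terms are either known or forced to vanish.
u has homogeneous Neumann: u'(0) = u'(π) = 0. So [u' v]_0^π = 0·v(π) − 0·v(0) = 0 for any v; take V = H^1(0, π).
Weak formulation: find u (satisfying any essential BC) such that ∫_0^π u'(x) v'(x) dx = ∫_0^π f v dx for all v ∈ V (homogeneous Neumann, so boundary terms vanish).
Substituting f(x) = 2*cos(5*x), the right-hand side is ∫_0^π (2*cos(5*x)) v dx.
Compatibility check (pure Neumann): taking v ≡ 1 ∈ V gives 0 = ∫_0^π f dx + (0) − (0), i.e. ∫_0^π f dx must equal u'(0) − u'(π) = 0. Indeed ∫_0^π (2*cos(5*x)) dx = 0, so the data are compatible. The solution is then unique only up to an additive constant (fix it e.g. by requiring ∫_0^π u dx = 0).


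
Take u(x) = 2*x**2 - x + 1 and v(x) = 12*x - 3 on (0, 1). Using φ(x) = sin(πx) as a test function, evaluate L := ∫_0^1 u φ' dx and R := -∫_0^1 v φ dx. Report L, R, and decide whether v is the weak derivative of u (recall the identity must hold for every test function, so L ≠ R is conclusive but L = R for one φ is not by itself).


LHS = -2/π, RHS = -6/π. No, v is not the weak derivative of u.

u(x) = 2*x**2 - x + 1, classical derivative u'(x) = 4*x - 1.
φ(x) = sin(πx), so φ'(x) = π*cos(π*x).
Note φ(0) = φ(1) = 0, so the boundary term u·φ vanishes.
LHS = ∫_0^1 u(x) φ'(x) dx = ∫_0^1 (2*π*x^2*cos(π*x) - π*x*cos(π*x) + π*cos(π*x)) dx. Term by term:
  ∫_0^1 π*cos(π*x) dx = 0;  ∫_0^1 -π*x*cos(π*x) dx = 2/π;  ∫_0^1 2*π*x^2*cos(π*x) dx = -4/π.
Sum: 0 + 2/π − 4/π = -2/π.
So LHS = -2/π.
∫_0^1 v(x) φ(x) dx = ∫_0^1 (12*x*sin(π*x) - 3*sin(π*x)) dx. Term by term:
  ∫_0^1 -3*sin(π*x) dx = -6/π;  ∫_0^1 12*x*sin(π*x) dx = 12/π.
Sum: -6/π + 12/π = 6/π.
So RHS = -∫_0^1 v(x) φ(x) dx = -6/π.
LHS − RHS = 4/π ≠ 0, so the identity fails.
(For a valid weak derivative the identity must hold for EVERY test function, in particular this one. The failure shows v is NOT the weak derivative of u.)
Correct weak derivative would be u'(x) = 4*x - 1.


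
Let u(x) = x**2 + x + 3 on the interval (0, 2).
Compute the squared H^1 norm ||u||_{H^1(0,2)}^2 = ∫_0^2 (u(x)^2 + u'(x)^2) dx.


||u||_{H^1}^2 = 1256/15

The H^1 norm (squared) on an interval (0, L) is
  ||u||_{H^1}^2 = ∫_0^L u(x)^2 dx + ∫_0^L u'(x)^2 dx.
Compute u'(x) = 2*x + 1.
Then u(x)^2 = x**4 + 2*x**3 + 7*x**2 + 6*x + 9 and u'(x)^2 = 4*x**2 + 4*x + 1.
Integrate each monomial from 0 to 2 using ∫_0^2 c·x^n dx = c·2^(n+1)/(n+1):
  ∫_0^2 u(x)^2 dx = ∫_0^2 (x^4 + 2*x^3 + 7*x^2 + 6*x + 9) dx. Term by term:
    ∫_0^2 x^4 dx = 32/5;  ∫_0^2 2*x^3 dx = 8;  ∫_0^2 7*x^2 dx = 56/3;
    ∫_0^2 6*x dx = 12;  ∫_0^2 9 dx = 18.
  Sum: 32/5 + 8 + 56/3 + 12 + 18 = 946/15.
  ∫_0^2 u'(x)^2 dx = ∫_0^2 (4*x^2 + 4*x + 1) dx. Term by term:
    ∫_0^2 4*x^2 dx = 32/3;  ∫_0^2 4*x dx = 8;  ∫_0^2 1 dx = 2.
  Sum: 32/3 + 8 + 2 = 62/3.
Adding: ||u||_{H^1}^2 = 946/15 + 62/3 = 1256/15.


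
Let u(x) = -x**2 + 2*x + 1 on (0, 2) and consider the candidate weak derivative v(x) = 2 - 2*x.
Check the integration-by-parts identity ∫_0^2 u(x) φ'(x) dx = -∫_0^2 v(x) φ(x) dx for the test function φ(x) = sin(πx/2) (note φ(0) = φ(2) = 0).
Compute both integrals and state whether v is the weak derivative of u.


LHS = 0, RHS = 0. Yes, v = u' weakly.

u(x) = -x**2 + 2*x + 1, classical derivative u'(x) = 2 - 2*x.
φ(x) = sin(πx/2), so φ'(x) = π*cos(π*x/2)/2.
Note φ(0) = φ(2) = 0, so the boundary term u·φ vanishes.
LHS = ∫_0^2 u(x) φ'(x) dx = ∫_0^2 (-π*x^2*cos(π*x/2)/2 + π*x*cos(π*x/2) + π*cos(π*x/2)/2) dx. Term by term:
  ∫_0^2 π*cos(π*x/2)/2 dx = 0;  ∫_0^2 π*x*cos(π*x/2) dx = -8/π;  ∫_0^2 -π*x^2*cos(π*x/2)/2 dx = 8/π.
Sum: 0 − 8/π + 8/π = 0.
So LHS = 0.
∫_0^2 v(x) φ(x) dx = ∫_0^2 (-2*x*sin(π*x/2) + 2*sin(π*x/2)) dx. Term by term:
  ∫_0^2 2*sin(π*x/2) dx = 8/π;  ∫_0^2 -2*x*sin(π*x/2) dx = -8/π.
Sum: 8/π − 8/π = 0.
So RHS = -∫_0^2 v(x) φ(x) dx = 0.
LHS = RHS, so the identity holds for this test φ.
Moreover u is smooth here and v(x) = u'(x) = 2 - 2*x pointwise, so the identity holds for every test function. Hence v is the weak derivative of u.


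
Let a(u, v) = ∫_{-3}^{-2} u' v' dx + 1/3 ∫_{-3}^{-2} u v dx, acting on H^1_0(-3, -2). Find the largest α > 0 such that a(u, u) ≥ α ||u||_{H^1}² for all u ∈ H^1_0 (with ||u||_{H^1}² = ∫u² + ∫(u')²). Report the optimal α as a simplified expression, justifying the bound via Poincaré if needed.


α = (1/3 + π^2)/(1 + π^2)

Coercivity of a(·,·) on H^1_0(-3, -2) means a(u, u) ≥ α ||u||_{H^1}² for every u ∈ H^1_0.
The interval has length L = 1, and Poincaré/coercivity depend only on L. Here a(u, u) = ∫(u')² + (1/3)·∫u².
Here 0 < c = 1/3 < 1. The condition a(u,u) ≥ α||u||_{H^1}² reads (1−α)∫(u')² ≥ (α−c)∫u². Any admissible α is ≤ 1 (rapidly oscillating u have ∫u²/∫(u')² → 0), and α = 1 would force 0 ≥ (1−c)∫u², impossible since c < 1; so 1−α > 0. By the sharp Poincaré inequality on H^1_0 of an interval of length L, ∫(u')² ≥ (π/L)²∫u² with equality for the first sine mode sin(π(x−x₀)/L) (x₀ the left endpoint), so the inequality holds for all u iff (1−α)(π/L)² ≥ α − c, i.e. α ≤ ((π/L)² + c)/((π/L)² + 1) = (1 + c(L/π)²)/(1 + (L/π)²). With (π/L)² = π^2 and c = 1/3, the largest admissible constant is α = ((π/L)² + c)/((π/L)² + 1).
Simplifying, α = (1/3 + π^2)/(1 + π^2).


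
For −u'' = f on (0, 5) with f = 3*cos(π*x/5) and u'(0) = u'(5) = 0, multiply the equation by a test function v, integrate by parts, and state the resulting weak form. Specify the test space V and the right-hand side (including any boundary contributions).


V = H^1(0, 5) (no boundary constraint on v; u is determined up to an additive constant); weak form: ∫_0^5 u'v' dx = ∫_0^5 (3*cos(π*x/5)) v dx for all v ∈ V.

Multiply both sides by a test function v and integrate from 0 to 5:
  ∫_0^5 −u''(x) v(x) dx = ∫_0^5 f(x) v(x) dx.
Integrate the LHS by parts once:
  ∫_0^5 −u'' v dx = −[u'(x) v(x)]_0^5 + ∫_0^5 u'(x) v'(x) dx.
Thus ∫_0^5 u'(x) v'(x) dx = ∫_0^5 f(x) v(x) dx + [u'(x) v(x)]_0^5.
Choose V so that boundary terms are either known or forced to vanish.
u has homogeneous Neumann: u'(0) = u'(5) = 0. So [u' v]_0^5 = 0·v(5) − 0·v(0) = 0 for any v; take V = H^1(0, 5).
Weak formulation: find u (satisfying any essential BC) such that ∫_0^5 u'(x) v'(x) dx = ∫_0^5 f v dx for all v ∈ V (homogeneous Neumann, so boundary terms vanish).
Substituting f(x) = 3*cos(π*x/5), the right-hand side is ∫_0^5 (3*cos(π*x/5)) v dx.
Compatibility check (pure Neumann): taking v ≡ 1 ∈ V gives 0 = ∫_0^5 f dx + (0) − (0), i.e. ∫_0^5 f dx must equal u'(0) − u'(5) = 0. Indeed ∫_0^5 (3*cos(π*x/5)) dx = 0, so the data are compatible. The solution is then unique only up to an additive constant (fix it e.g. by requiring ∫_0^5 u dx = 0).


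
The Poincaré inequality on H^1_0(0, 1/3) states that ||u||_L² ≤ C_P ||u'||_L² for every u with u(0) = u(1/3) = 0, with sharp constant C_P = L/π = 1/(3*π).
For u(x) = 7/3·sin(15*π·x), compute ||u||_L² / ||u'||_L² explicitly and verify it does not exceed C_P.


||u||_L² / ||u'||_L² = 1/(15*π) < C_P = 1/(3*π).

u(x) = 7/3·sin(15*π·x), so u'(x) = 35*π*cos(15*π*x).
Writing u(x) = A·sin(kπx/L) with A = 7/3 and k = 5, use ∫_0^L sin²(kπx/L) dx = L/2 and ∫_0^L cos²(kπx/L) dx = L/2.
u² = 49/9·sin²(15*π·x) and (u')² = 1225*π^2·cos²(15*π·x), and each of sin², cos² integrates to L/2 = 1/6 over (0, 1/3).
∫_0^1/3 u² dx = 49/54, so ||u||_L² = 7*sqrt(6)/18.
∫_0^1/3 (u')² dx = 1225*π^2/6, so ||u'||_L² = 35*sqrt(6)*π/6.
Ratio ||u||_L² / ||u'||_L² = 1/(15*π).
Sharp Poincaré constant on H^1_0(0, 1/3) is C_P = L/π = 1/(3*π), achieved by sin(3*π·x).
This is the k = 5 harmonic; the ratio L/(kπ) is strictly less than C_P = L/π, consistent with the sharp inequality ||u||_L² ≤ C_P ||u'||_L².


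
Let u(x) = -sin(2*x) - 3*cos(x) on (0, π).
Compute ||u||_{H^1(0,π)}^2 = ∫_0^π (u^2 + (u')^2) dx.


||u||_{H^1(0,π)}^2 = 16 + 23*π/2

u'(x) = 3*sin(x) - 2*cos(2*x).
Expand u² and (u')² and integrate term by term on (0, π), using: for integers n ≥ 1, ∫_0^π sin²(nx) dx = ∫_0^π cos²(nx) dx = π/2; for n ≠ n', ∫_0^π sin(nx)sin(n'x) dx = ∫_0^π cos(nx)cos(n'x) dx = 0; and by product-to-sum, ∫_0^π sin(nx)cos(n'x) dx = ½∫_0^π [sin((n+n')x) + sin((n−n')x)] dx, which is 0 when n+n' is even and 2n/(n²−n'²) when n+n' is odd (it need not vanish on (0, π)).
  u² squared terms: (-1)²·∫sin(2x)² dx = 1·π/2 = π/2;  (-3)²·∫cos(x)² dx = 9·π/2 = 9*π/2.
  u² cross terms: 2·(-1)·(-3)·∫sin(2x)·cos(x) dx = 6·(4/3) = 8.
  So ∫_0^π u² dx = π/2 + 9*π/2 + 8 = 8 + 5*π.
  (u')² squared terms: (-2)²·∫cos(2x)² dx = 4·π/2 = 2*π;  (3)²·∫sin(x)² dx = 9·π/2 = 9*π/2.
  (u')² cross terms: 2·(-2)·(3)·∫cos(2x)·sin(x) dx = -12·(-2/3) = 8.
  So ∫_0^π (u')² dx = 2*π + 9*π/2 + 8 = 8 + 13*π/2.
||u||_{H^1}^2 = (8 + 5*π) + (8 + 13*π/2) = 16 + 23*π/2.


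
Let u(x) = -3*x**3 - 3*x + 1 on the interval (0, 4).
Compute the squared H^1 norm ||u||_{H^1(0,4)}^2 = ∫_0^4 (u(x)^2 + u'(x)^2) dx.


||u||_{H^1}^2 = 1480232/35

The H^1 norm (squared) on an interval (0, L) is
  ||u||_{H^1}^2 = ∫_0^L u(x)^2 dx + ∫_0^L u'(x)^2 dx.
Compute u'(x) = -9*x**2 - 3.
Then u(x)^2 = 9*x**6 + 18*x**4 - 6*x**3 + 9*x**2 - 6*x + 1 and u'(x)^2 = 81*x**4 + 54*x**2 + 9.
Integrate each monomial from 0 to 4 using ∫_0^4 c·x^n dx = c·4^(n+1)/(n+1):
  ∫_0^4 u(x)^2 dx = ∫_0^4 (9*x^6 + 18*x^4 - 6*x^3 + 9*x^2 - 6*x + 1) dx. Term by term:
    ∫_0^4 9*x^6 dx = 147456/7;  ∫_0^4 18*x^4 dx = 18432/5;  ∫_0^4 -6*x^3 dx = -384;
    ∫_0^4 9*x^2 dx = 192;  ∫_0^4 -6*x dx = -48;  ∫_0^4 1 dx = 4.
  Sum: 147456/7 + 18432/5 − 384 + 192 − 48 + 4 = 858044/35.
  ∫_0^4 u'(x)^2 dx = ∫_0^4 (81*x^4 + 54*x^2 + 9) dx. Term by term:
    ∫_0^4 81*x^4 dx = 82944/5;  ∫_0^4 54*x^2 dx = 1152;  ∫_0^4 9 dx = 36.
  Sum: 82944/5 + 1152 + 36 = 88884/5.
Adding: ||u||_{H^1}^2 = 858044/35 + 88884/5 = 1480232/35.


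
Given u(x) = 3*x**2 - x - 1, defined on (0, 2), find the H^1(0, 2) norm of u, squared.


||u||_{H^1}^2 = 1504/15

The H^1 norm (squared) on an interval (0, L) is
  ||u||_{H^1}^2 = ∫_0^L u(x)^2 dx + ∫_0^L u'(x)^2 dx.
Compute u'(x) = 6*x - 1.
Then u(x)^2 = 9*x**4 - 6*x**3 - 5*x**2 + 2*x + 1 and u'(x)^2 = 36*x**2 - 12*x + 1.
Integrate each monomial from 0 to 2 using ∫_0^2 c·x^n dx = c·2^(n+1)/(n+1):
  ∫_0^2 u(x)^2 dx = ∫_0^2 (9*x^4 - 6*x^3 - 5*x^2 + 2*x + 1) dx. Term by term:
    ∫_0^2 9*x^4 dx = 288/5;  ∫_0^2 -6*x^3 dx = -24;  ∫_0^2 -5*x^2 dx = -40/3;
    ∫_0^2 2*x dx = 4;  ∫_0^2 1 dx = 2.
  Sum: 288/5 − 24 − 40/3 + 4 + 2 = 394/15.
  ∫_0^2 u'(x)^2 dx = ∫_0^2 (36*x^2 - 12*x + 1) dx. Term by term:
    ∫_0^2 36*x^2 dx = 96;  ∫_0^2 -12*x dx = -24;  ∫_0^2 1 dx = 2.
  Sum: 96 − 24 + 2 = 74.
Adding: ||u||_{H^1}^2 = 394/15 + 74 = 1504/15.


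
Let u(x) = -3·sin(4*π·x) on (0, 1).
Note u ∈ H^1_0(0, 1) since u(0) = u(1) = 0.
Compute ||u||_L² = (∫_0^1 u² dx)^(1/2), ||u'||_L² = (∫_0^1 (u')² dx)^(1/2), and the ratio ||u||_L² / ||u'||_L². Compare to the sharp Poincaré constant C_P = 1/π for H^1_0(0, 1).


||u||_L² / ||u'||_L² = 1/(4*π) < C_P = 1/π.

u(x) = -3·sin(4*π·x), so u'(x) = -12*π*cos(4*π*x).
Writing u(x) = A·sin(kπx/L) with A = -3 and k = 4, use ∫_0^L sin²(kπx/L) dx = L/2 and ∫_0^L cos²(kπx/L) dx = L/2.
u² = 9·sin²(4*π·x) and (u')² = 144*π^2·cos²(4*π·x), and each of sin², cos² integrates to L/2 = 1/2 over (0, 1).
∫_0^1 u² dx = 9/2, so ||u||_L² = 3*sqrt(2)/2.
∫_0^1 (u')² dx = 72*π^2, so ||u'||_L² = 6*sqrt(2)*π.
Ratio ||u||_L² / ||u'||_L² = 1/(4*π).
Sharp Poincaré constant on H^1_0(0, 1) is C_P = L/π = 1/π, achieved by sin(π·x).
This is the k = 4 harmonic; the ratio L/(kπ) is strictly less than C_P = L/π, consistent with the sharp inequality ||u||_L² ≤ C_P ||u'||_L².


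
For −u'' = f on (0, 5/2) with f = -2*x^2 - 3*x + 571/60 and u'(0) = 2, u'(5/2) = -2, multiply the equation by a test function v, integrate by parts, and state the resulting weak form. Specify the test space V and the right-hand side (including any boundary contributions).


V = H^1(0, 5/2) (v unrestricted at boundary; u is determined up to an additive constant); weak form: ∫_0^5/2 u'v' dx = ∫_0^5/2 (-2*x^2 - 3*x + 571/60) v dx − 2·v(5/2) − 2·v(0) for all v ∈ V.

Multiply both sides by a test function v and integrate from 0 to 5/2:
  ∫_0^5/2 −u''(x) v(x) dx = ∫_0^5/2 f(x) v(x) dx.
Integrate the LHS by parts once:
  ∫_0^5/2 −u'' v dx = −[u'(x) v(x)]_0^5/2 + ∫_0^5/2 u'(x) v'(x) dx.
Thus ∫_0^5/2 u'(x) v'(x) dx = ∫_0^5/2 f(x) v(x) dx + [u'(x) v(x)]_0^5/2.
Choose V so that boundary terms are either known or forced to vanish.
u has inhomogeneous Neumann u'(0) = 2, u'(5/2) = -2. [u' v]_0^5/2 = (-2)·v(5/2) − (2)·v(0) = − 2·v(5/2) − 2·v(0). Take V = H^1(0, 5/2); boundary term becomes part of RHS.
Weak formulation: find u (satisfying any essential BC) such that ∫_0^5/2 u'(x) v'(x) dx = ∫_0^5/2 f v dx − 2·v(5/2) − 2·v(0) for all v ∈ V (Neumann data are natural BCs: they enter the RHS as boundary terms).
Substituting f(x) = -2*x^2 - 3*x + 571/60, the right-hand side is ∫_0^5/2 (-2*x^2 - 3*x + 571/60) v dx − 2·v(5/2) − 2·v(0).
Compatibility check (pure Neumann): taking v ≡ 1 ∈ V gives 0 = ∫_0^5/2 f dx + (-2) − (2), i.e. ∫_0^5/2 f dx must equal u'(0) − u'(5/2) = 4. Indeed ∫_0^5/2 (-2*x^2 - 3*x + 571/60) dx = 4, so the data are compatible. The solution is then unique only up to an additive constant (fix it e.g. by requiring ∫_0^5/2 u dx = 0).


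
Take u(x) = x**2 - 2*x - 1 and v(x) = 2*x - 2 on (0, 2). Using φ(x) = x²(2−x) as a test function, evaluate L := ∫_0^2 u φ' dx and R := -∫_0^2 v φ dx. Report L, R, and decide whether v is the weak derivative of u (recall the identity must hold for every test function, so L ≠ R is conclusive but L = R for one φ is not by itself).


LHS = -8/15, RHS = -8/15. Yes, v = u' weakly.

u(x) = x**2 - 2*x - 1, classical derivative u'(x) = 2*x - 2.
φ(x) = x²(2−x), so φ'(x) = x*(4 - 3*x).
Note φ(0) = φ(2) = 0, so the boundary term u·φ vanishes.
LHS = ∫_0^2 u(x) φ'(x) dx = ∫_0^2 (-3*x^4 + 10*x^3 - 5*x^2 - 4*x) dx. Term by term:
  ∫_0^2 -3*x^4 dx = -96/5;  ∫_0^2 10*x^3 dx = 40;  ∫_0^2 -5*x^2 dx = -40/3;
  ∫_0^2 -4*x dx = -8.
Sum: -96/5 + 40 − 40/3 − 8 = -8/15.
So LHS = -8/15.
∫_0^2 v(x) φ(x) dx = ∫_0^2 (-2*x^4 + 6*x^3 - 4*x^2) dx. Term by term:
  ∫_0^2 -2*x^4 dx = -64/5;  ∫_0^2 6*x^3 dx = 24;  ∫_0^2 -4*x^2 dx = -32/3.
Sum: -64/5 + 24 − 32/3 = 8/15.
So RHS = -∫_0^2 v(x) φ(x) dx = -8/15.
LHS = RHS, so the identity holds for this test φ.
Moreover u is smooth here and v(x) = u'(x) = 2*x - 2 pointwise, so the identity holds for every test function. Hence v is the weak derivative of u.


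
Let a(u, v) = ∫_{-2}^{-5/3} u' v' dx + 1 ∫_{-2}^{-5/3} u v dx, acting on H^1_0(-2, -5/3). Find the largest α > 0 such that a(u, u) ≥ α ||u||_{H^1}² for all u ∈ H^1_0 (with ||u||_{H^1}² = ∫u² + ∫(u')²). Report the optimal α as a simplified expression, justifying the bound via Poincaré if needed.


α = 1

Coercivity of a(·,·) on H^1_0(-2, -5/3) means a(u, u) ≥ α ||u||_{H^1}² for every u ∈ H^1_0.
The interval has length L = 1/3, and Poincaré/coercivity depend only on L. Here a(u, u) = ∫(u')² + (1)·∫u².
Here c = 1 ≥ 1, so a(u,u) = ∫(u')² + c∫u² ≥ ∫(u')² + ∫u² = ||u||_{H^1}², i.e. α = 1 works. No larger α is possible: a(u,u) ≥ α||u||_{H^1}² means (1−α)∫(u')² ≥ (α−c)∫u², and for the modes u_n = sin(nπ(x−x₀)/L) (x₀ the left endpoint) one has ∫u_n²/∫(u_n')² = (L/(nπ))² → 0, so a(u_n,u_n)/||u_n||_{H^1}² → 1. Hence the optimal constant is α = 1.
Therefore α = 1.


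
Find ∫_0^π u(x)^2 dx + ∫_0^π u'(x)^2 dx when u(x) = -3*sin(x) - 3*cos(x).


||u||_{H^1(0,π)}^2 = 18*π

u'(x) = 3*sin(x) - 3*cos(x).
Expand u² and (u')² and integrate term by term on (0, π), using: for integers n ≥ 1, ∫_0^π sin²(nx) dx = ∫_0^π cos²(nx) dx = π/2; for n ≠ n', ∫_0^π sin(nx)sin(n'x) dx = ∫_0^π cos(nx)cos(n'x) dx = 0; and by product-to-sum, ∫_0^π sin(nx)cos(n'x) dx = ½∫_0^π [sin((n+n')x) + sin((n−n')x)] dx, which is 0 when n+n' is even and 2n/(n²−n'²) when n+n' is odd (it need not vanish on (0, π)).
  u² squared terms: (-3)²·∫cos(x)² dx = 9·π/2 = 9*π/2;  (-3)²·∫sin(x)² dx = 9·π/2 = 9*π/2.
  u² cross terms: 2·(-3)·(-3)·∫cos(x)·sin(x) dx = 18·(0) = 0.
  So ∫_0^π u² dx = 9*π/2 + 9*π/2 + 0 = 9*π.
  (u')² squared terms: (-3)²·∫cos(x)² dx = 9·π/2 = 9*π/2;  (3)²·∫sin(x)² dx = 9·π/2 = 9*π/2.
  (u')² cross terms: 2·(-3)·(3)·∫cos(x)·sin(x) dx = -18·(0) = 0.
  So ∫_0^π (u')² dx = 9*π/2 + 9*π/2 + 0 = 9*π.
||u||_{H^1}^2 = (9*π) + (9*π) = 18*π.
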